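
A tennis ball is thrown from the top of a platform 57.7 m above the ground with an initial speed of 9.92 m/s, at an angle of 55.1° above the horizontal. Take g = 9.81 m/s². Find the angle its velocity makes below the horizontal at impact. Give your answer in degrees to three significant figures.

80.7°

Components: vₓ = 9.920 cos 55.1° = 5.676 m/s, v_y0 = 9.920 sin 55.1° = 8.136 m/s.
Vertical motion (up positive, ground at y = 0): 4.905 t² − (8.136) t − 57.7 = 0, so t = (8.136 + √(8.136² + 2·9.81·57.7)) / 9.81 = (8.136 + 34.62) / 9.81 = 4.358 s.
At impact: v_y = v_y0 − g t = −34.62 m/s; vₓ = 5.676 m/s.
Angle below horizontal: arctan(|v_y|/vₓ) = arctan(34.62/5.676) = 80.69°.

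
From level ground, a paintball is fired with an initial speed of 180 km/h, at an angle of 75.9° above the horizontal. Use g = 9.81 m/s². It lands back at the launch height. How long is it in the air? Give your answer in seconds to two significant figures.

9.9 s

Convert: 180 km/h = 180/3.6 = 50.00 m/s.
vₓ = 50.00 cos 75.9° = 12.18 m/s; v_y0 = 50.00 sin 75.9° = 48.49 m/s.
Landing at launch height ⇒ T = 2 v_y0 / g = 2 × 48.49 / 9.81 = 9.887 s.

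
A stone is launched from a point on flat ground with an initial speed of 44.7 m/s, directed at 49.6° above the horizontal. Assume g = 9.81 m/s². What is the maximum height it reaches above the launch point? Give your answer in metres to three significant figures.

59.1 m

Horizontal component vₓ = 44.70 cos 49.6° = 28.97 m/s; vertical v_y0 = 44.70 sin 49.6° = 34.04 m/s.
Peak height H = v_y0² / (2g) = 1158.8 / 19.62 = 59.06 m.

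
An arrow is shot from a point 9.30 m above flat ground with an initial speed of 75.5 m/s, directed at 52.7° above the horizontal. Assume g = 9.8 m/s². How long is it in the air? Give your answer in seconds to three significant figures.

12.4 s

Components: vₓ = 75.50 cos 52.7° = 45.75 m/s, v_y0 = 75.50 sin 52.7° = 60.06 m/s.
Vertical motion (up positive, ground at y = 0): 4.900 t² − (60.06) t − 9.30 = 0, so t = (60.06 + √(60.06² + 2·9.80·9.30)) / 9.80 = (60.06 + 61.56) / 9.80 = 12.41 s.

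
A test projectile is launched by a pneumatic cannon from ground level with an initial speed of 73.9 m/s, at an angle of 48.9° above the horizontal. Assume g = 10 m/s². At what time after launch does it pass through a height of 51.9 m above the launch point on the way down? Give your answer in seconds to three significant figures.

10.1 s

Horizontal component vₓ = 73.90 cos 48.9° = 48.58 m/s; vertical v_y0 = 73.90 sin 48.9° = 55.69 m/s.
Set y = v_y0 t − ½ g t² = 51.9: 5.000 t² − 55.69 t + 51.9 = 0.
Quadratic formula: t = (55.69 ± √2063.2) / 10.0 = (55.69 ± 45.42) / 10.0 → t = 1.027 s or 10.11 s.
The descending-branch root is 10.11 s.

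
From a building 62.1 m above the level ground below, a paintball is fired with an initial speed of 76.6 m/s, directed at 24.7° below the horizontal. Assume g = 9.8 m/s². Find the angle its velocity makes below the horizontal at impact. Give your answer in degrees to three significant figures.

34.2°

vₓ = 76.60 cos 24.7° = 69.59 m/s; v_y0 = −32.01 m/s (downward).
With up positive and y = 0 at the ground: y(t) = 62.1 + (−32.01) t − 4.900 t². Setting y = 0 and taking the positive root: t = [−32.01 + √(32.01² + 2·9.80·62.1)] / 9.80 = (−32.01 + 47.35) / 9.80 = 1.565 s.
At impact: v_y = v_y0 − g t = −47.35 m/s; vₓ = 69.59 m/s.
Angle below horizontal: arctan(|v_y|/vₓ) = arctan(47.35/69.59) = 34.23°.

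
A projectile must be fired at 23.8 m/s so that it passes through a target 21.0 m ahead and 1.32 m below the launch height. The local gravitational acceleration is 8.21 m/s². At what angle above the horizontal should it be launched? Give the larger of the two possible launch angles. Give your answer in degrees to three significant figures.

81.2°

Trajectory: y = x tanθ − g x² (1 + tan²θ)/(2v₀²). With x = 21.0, y = −1.32, v₀ = 23.8, g = 8.21:
3.196 tan²θ − 21.0 tanθ + (1.876) = 0.
tanθ = [21.0 ± √(21.0² − 4 × 3.196 × (1.876))] / (2 × 3.196) = (21.0 ± 20.42) / 6.392, giving tanθ = 0.09058 or 6.480.
θ = 5.176° or 81.23°; the larger is 81.23°.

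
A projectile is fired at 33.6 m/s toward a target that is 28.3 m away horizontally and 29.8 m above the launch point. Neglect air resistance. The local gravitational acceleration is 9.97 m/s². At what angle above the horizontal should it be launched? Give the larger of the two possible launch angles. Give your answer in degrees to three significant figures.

81.3°

Trajectory: y = x tanθ − g x² (1 + tan²θ)/(2v₀²). With x = 28.3, y = 29.8, v₀ = 33.6, g = 9.97:
3.536 tan²θ − 28.3 tanθ + (33.34) = 0.
tanθ = [28.3 ± √(28.3² − 4 × 3.536 × (33.34))] / (2 × 3.536) = (28.3 ± 18.15) / 7.073, giving tanθ = 1.435 or 6.567.
θ = 55.14° or 81.34°; the larger is 81.34°.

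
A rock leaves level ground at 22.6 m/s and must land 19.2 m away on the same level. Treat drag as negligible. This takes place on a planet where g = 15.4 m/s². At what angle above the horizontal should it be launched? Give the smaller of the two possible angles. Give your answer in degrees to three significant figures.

Level-ground range R = v₀² sin(2θ)/g ⇒ sin(2θ) = gR/v₀² = 15.4 × 19.2 / 22.6² = 0.5789.
2θ = 35.37° or 180° − 35.37° = 144.6°, so θ = 17.69° or 72.31°.
The smaller angle is 17.69°.

17.7°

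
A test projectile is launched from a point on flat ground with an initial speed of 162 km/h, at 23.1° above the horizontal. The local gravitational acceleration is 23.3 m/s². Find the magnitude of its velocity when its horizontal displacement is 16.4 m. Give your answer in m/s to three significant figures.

42.2 m/s

Convert: 162 km/h = 162/3.6 = 45.00 m/s.
vₓ = 45.00 cos 23.1° = 41.39 m/s; v_y0 = 45.00 sin 23.1° = 17.66 m/s.
Time to reach x = 16.4 m: t = x/vₓ = 16.4/41.39 = 0.3962 s.
Vertical velocity there: v_y = v_y0 − g t = 17.66 − 23.3 × 0.3962 = 8.423 m/s.
Speed: √(vₓ² + v_y²) = √(41.39² + 8.423²) = 42.24 m/s.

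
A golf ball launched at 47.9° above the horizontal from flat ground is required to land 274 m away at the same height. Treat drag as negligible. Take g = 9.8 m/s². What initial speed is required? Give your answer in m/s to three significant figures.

On level ground R = v₀² sin 2θ / g ⇒ v₀ = √(gR / sin 2θ).
v₀ = √(9.80 × 274 / sin 95.80°) = √(2685 / 0.9949) = √2699.0 = 51.95 m/s.

52.0 m/s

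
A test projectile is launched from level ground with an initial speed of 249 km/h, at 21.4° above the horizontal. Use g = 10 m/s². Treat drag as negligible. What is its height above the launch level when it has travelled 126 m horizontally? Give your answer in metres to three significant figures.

Convert: 249 km/h = 249/3.6 = 69.17 m/s.
Resolve: vₓ = 69.17 cos 21.4° = 64.40 m/s and v_y0 = 69.17 sin 21.4° = 25.24 m/s.
At x = 126 m, t = x/vₓ = 126/64.40 = 1.957 s.
Height: y = v_y0 t − ½ g t² = 25.24 × 1.957 − 5.000 × 1.957² = 49.38 − 19.14 = 30.24 m.

30.2 m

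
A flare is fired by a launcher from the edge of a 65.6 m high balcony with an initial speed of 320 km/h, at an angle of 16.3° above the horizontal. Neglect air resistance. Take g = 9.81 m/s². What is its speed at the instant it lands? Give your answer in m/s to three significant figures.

Convert: 320 km/h = 320/3.6 = 88.89 m/s.
Resolve: vₓ = 88.89 cos 16.3° = 85.32 m/s and v_y0 = 88.89 sin 16.3° = 24.95 m/s.
Vertical motion (up positive, ground at y = 0): 4.905 t² − (24.95) t − 65.6 = 0, so t = (24.95 + √(24.95² + 2·9.81·65.6)) / 9.81 = (24.95 + 43.70) / 9.81 = 6.998 s.
Vertical velocity at impact: v_y = v_y0 − g t = 24.95 − 9.81 × 6.998 = −43.70 m/s.
Speed: |v| = √(vₓ² + v_y²) = √(85.32² + 43.70²) = 95.86 m/s.

95.9 m/s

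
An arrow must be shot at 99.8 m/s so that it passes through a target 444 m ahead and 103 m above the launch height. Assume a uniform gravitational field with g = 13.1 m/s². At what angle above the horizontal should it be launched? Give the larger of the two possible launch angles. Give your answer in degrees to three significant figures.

70.2°

Trajectory: y = x tanθ − g x² (1 + tan²θ)/(2v₀²). With x = 444, y = 103, v₀ = 99.8, g = 13.1:
129.6 tan²θ − 444 tanθ + (232.6) = 0.
tanθ = [444 ± √(444² − 4 × 129.6 × (232.6))] / (2 × 129.6) = (444 ± 276.6) / 259.3, giving tanθ = 0.6457 or 2.779.
θ = 32.85° or 70.21°; the larger is 70.21°.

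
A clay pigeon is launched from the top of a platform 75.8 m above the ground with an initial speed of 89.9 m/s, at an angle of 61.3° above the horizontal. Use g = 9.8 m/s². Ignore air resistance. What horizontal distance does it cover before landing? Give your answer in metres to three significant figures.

vₓ = 89.90 cos 61.3° = 43.17 m/s; v_y0 = 89.90 sin 61.3° = 78.86 m/s.
Vertical motion (up positive, ground at y = 0): 4.900 t² − (78.86) t − 75.8 = 0, so t = (78.86 + √(78.86² + 2·9.80·75.8)) / 9.80 = (78.86 + 87.77) / 9.80 = 17.00 s.
Horizontal distance: R = vₓ t = 43.17 × 17.00 = 734.0 m.

734 m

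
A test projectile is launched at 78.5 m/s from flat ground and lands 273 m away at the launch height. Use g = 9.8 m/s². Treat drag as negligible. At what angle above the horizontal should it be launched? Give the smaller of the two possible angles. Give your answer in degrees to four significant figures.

R = v₀² sin 2θ / g gives sin 2θ = gR/v₀² = 9.80·273/78.5² = 0.4342.
2θ = 25.73° or 180° − 25.73° = 154.3°, so θ = 12.87° or 77.13°.
The smaller angle is 12.87°.

12.87°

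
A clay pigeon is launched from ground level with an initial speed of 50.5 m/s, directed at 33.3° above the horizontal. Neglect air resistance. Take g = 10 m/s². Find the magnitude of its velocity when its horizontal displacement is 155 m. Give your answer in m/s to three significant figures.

43.2 m/s

Components: vₓ = 50.50 cos 33.3° = 42.21 m/s, v_y0 = 50.50 sin 33.3° = 27.73 m/s.
x = vₓ t ⇒ t = 155/42.21 = 3.672 s.
Vertical velocity there: v_y = v_y0 − g t = 27.73 − 10.0 × 3.672 = −8.997 m/s.
Speed: √(vₓ² + v_y²) = √(42.21² + 8.997²) = 43.16 m/s.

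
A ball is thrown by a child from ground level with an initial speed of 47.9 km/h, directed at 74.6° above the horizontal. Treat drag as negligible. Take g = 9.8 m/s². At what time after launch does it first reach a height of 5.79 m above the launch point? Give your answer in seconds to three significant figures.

Convert: 47.9 km/h = 47.9/3.6 = 13.31 m/s.
Components: vₓ = 13.31 cos 74.6° = 3.533 m/s, v_y0 = 13.31 sin 74.6° = 12.83 m/s.
Require v_y0 t − ½ g t² = 5.79, i.e. 4.900 t² − 12.83 t + 5.79 = 0.
t = [12.83 ± √(12.83² − 2·9.80·5.79)] / 9.80 = (12.83 ± 7.146) / 9.80, so t = 0.5798 s or t = 2.038 s.
The first (ascending) time is 0.5798 s.

0.580 s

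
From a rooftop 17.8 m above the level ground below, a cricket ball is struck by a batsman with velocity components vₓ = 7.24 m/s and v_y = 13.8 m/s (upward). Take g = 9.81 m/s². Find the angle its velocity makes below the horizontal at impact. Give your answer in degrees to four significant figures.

72.69°

Vertical motion (up positive, ground at y = 0): 4.905 t² − (13.80) t − 17.8 = 0, so t = (13.80 + √(13.80² + 2·9.81·17.8)) / 9.81 = (13.80 + 23.23) / 9.81 = 3.775 s.
At impact: v_y = v_y0 − g t = −23.23 m/s; vₓ = 7.240 m/s.
Angle below horizontal: arctan(|v_y|/vₓ) = arctan(23.23/7.240) = 72.69°.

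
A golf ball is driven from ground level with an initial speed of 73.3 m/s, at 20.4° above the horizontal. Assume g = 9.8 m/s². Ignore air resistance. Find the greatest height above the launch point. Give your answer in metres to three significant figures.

33.3 m

Horizontal component vₓ = 73.30 cos 20.4° = 68.70 m/s; vertical v_y0 = 73.30 sin 20.4° = 25.55 m/s.
Maximum height: H = v_y0² / (2g) = 25.55² / (2 × 9.80) = 33.31 m.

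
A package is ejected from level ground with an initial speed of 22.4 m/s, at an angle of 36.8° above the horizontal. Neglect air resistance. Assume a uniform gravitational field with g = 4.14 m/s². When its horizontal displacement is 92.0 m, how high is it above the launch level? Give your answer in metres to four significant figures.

Horizontal component vₓ = 22.40 cos 36.8° = 17.94 m/s; vertical v_y0 = 22.40 sin 36.8° = 13.42 m/s.
x = vₓ t ⇒ t = 92.0/17.94 = 5.129 s.
Height: y = v_y0 t − ½ g t² = 13.42 × 5.129 − 2.070 × 5.129² = 68.82 − 54.46 = 14.36 m.

14.36 m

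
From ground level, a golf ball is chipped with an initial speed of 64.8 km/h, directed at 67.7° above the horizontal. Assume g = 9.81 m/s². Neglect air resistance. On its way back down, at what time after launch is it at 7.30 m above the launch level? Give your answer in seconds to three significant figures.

2.88 s

Convert: 64.8 km/h = 64.8/3.6 = 18.00 m/s.
Horizontal component vₓ = 18.00 cos 67.7° = 6.830 m/s; vertical v_y0 = 18.00 sin 67.7° = 16.65 m/s.
Require v_y0 t − ½ g t² = 7.30, i.e. 4.905 t² − 16.65 t + 7.30 = 0.
t = [16.65 ± √(16.65² − 2·9.81·7.30)] / 9.81 = (16.65 ± 11.58) / 9.81, so t = 0.5171 s or t = 2.878 s.
The descending-branch root is 2.878 s.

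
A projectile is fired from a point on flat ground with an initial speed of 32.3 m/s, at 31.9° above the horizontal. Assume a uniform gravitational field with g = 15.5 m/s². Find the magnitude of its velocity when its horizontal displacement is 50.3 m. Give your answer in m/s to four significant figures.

Components: vₓ = 32.30 cos 31.9° = 27.42 m/s, v_y0 = 32.30 sin 31.9° = 17.07 m/s.
At x = 50.3 m, t = x/vₓ = 50.3/27.42 = 1.834 s.
Vertical velocity there: v_y = v_y0 − g t = 17.07 − 15.5 × 1.834 = −11.36 m/s.
Speed: √(vₓ² + v_y²) = √(27.42² + 11.36²) = 29.68 m/s.

29.68 m/s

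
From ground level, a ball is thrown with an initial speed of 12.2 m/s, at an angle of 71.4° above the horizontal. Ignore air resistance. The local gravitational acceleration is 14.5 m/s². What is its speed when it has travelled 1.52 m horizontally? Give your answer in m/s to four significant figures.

7.067 m/s

Horizontal component vₓ = 12.20 cos 71.4° = 3.891 m/s; vertical v_y0 = 12.20 sin 71.4° = 11.56 m/s.
At x = 1.52 m, t = x/vₓ = 1.52/3.891 = 0.3906 s.
Vertical velocity there: v_y = v_y0 − g t = 11.56 − 14.5 × 0.3906 = 5.899 m/s.
Speed: √(vₓ² + v_y²) = √(3.891² + 5.899²) = 7.067 m/s.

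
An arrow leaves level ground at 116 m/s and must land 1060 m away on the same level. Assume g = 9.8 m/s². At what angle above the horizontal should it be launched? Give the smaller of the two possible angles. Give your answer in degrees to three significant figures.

R = v₀² sin 2θ / g gives sin 2θ = gR/v₀² = 9.80·1060/116² = 0.7720.
2θ = 50.53° or 180° − 50.53° = 129.5°, so θ = 25.27° or 64.73°.
The smaller angle is 25.27°.

25.3°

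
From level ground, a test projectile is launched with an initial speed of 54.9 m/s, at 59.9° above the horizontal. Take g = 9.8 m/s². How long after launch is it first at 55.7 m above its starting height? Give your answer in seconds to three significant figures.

Resolve: vₓ = 54.90 cos 59.9° = 27.53 m/s and v_y0 = 54.90 sin 59.9° = 47.50 m/s.
Set y = v_y0 t − ½ g t² = 55.7: 4.900 t² − 47.50 t + 55.7 = 0.
Quadratic formula: t = (47.50 ± √1164.2) / 9.80 = (47.50 ± 34.12) / 9.80 → t = 1.365 s or 8.328 s.
The first (ascending) time is 1.365 s.

1.36 s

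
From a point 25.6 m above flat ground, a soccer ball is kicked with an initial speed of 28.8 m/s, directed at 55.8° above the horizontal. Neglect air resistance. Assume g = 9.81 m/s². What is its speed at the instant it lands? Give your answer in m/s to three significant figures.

Horizontal component vₓ = 28.80 cos 55.8° = 16.19 m/s; vertical v_y0 = 28.80 sin 55.8° = 23.82 m/s.
The projectile lands when y = 25.6 + (23.82) t − ½·9.81·t² = 0. Positive root: t = (23.82 + √(23.82² + 2·9.81·25.6)) / 9.81 = (23.82 + 32.71) / 9.81 = 5.762 s.
Vertical velocity at impact: v_y = v_y0 − g t = 23.82 − 9.81 × 5.762 = −32.71 m/s.
Speed: |v| = √(vₓ² + v_y²) = √(16.19² + 32.71²) = 36.49 m/s.

36.5 m/s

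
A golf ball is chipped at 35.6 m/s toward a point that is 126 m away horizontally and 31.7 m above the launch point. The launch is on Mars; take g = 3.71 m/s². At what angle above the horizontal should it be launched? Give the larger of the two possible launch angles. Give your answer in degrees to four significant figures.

Trajectory: y = x tanθ − g x² (1 + tan²θ)/(2v₀²). With x = 126, y = 31.7, v₀ = 35.6, g = 3.71:
23.24 tan²θ − 126 tanθ + (54.94) = 0.
tanθ = [126 ± √(126² − 4 × 23.24 × (54.94))] / (2 × 23.24) = (126 ± 103.8) / 46.47, giving tanθ = 0.4782 or 4.944.
θ = 25.56° or 78.57°; the larger is 78.57°.

78.57°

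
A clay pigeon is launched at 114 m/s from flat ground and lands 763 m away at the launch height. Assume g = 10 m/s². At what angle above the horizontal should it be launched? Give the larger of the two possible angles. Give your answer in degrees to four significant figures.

From R = (v₀²/g) sin 2θ: sin 2θ = 10.0 × 763 / 12996 = 0.5871.
2θ = 35.95° or 180° − 35.95° = 144.0°, so θ = 17.98° or 72.02°.
The larger angle is 72.02°.

72.02°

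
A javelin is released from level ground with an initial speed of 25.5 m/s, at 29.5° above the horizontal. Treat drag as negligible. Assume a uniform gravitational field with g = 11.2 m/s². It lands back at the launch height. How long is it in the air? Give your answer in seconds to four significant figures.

Resolve: vₓ = 25.50 cos 29.5° = 22.19 m/s and v_y0 = 25.50 sin 29.5° = 12.56 m/s.
It returns to y = 0 when t = 2 v_y0 / g = 2(12.56)/11.2 = 2.242 s.

2.242 s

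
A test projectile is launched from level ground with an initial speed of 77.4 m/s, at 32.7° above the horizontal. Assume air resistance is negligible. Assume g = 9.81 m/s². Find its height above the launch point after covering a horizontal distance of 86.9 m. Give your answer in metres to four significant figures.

Horizontal component vₓ = 77.40 cos 32.7° = 65.13 m/s; vertical v_y0 = 77.40 sin 32.7° = 41.81 m/s.
At x = 86.9 m, t = x/vₓ = 86.9/65.13 = 1.334 s.
Height: y = v_y0 t − ½ g t² = 41.81 × 1.334 − 4.905 × 1.334² = 55.79 − 8.731 = 47.06 m.

47.06 m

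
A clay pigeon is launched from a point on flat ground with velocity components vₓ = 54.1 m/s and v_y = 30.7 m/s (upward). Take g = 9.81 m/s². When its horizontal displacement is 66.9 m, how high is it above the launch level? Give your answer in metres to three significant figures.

30.5 m

x = vₓ t ⇒ t = 66.9/54.10 = 1.237 s.
Height: y = v_y0 t − ½ g t² = 30.70 × 1.237 − 4.905 × 1.237² = 37.96 − 7.501 = 30.46 m.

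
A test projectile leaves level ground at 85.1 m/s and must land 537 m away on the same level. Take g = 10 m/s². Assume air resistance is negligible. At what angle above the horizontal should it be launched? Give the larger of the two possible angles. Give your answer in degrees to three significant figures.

Level-ground range R = v₀² sin(2θ)/g ⇒ sin(2θ) = gR/v₀² = 10.0 × 537 / 85.1² = 0.7415.
2θ = 47.86° or 180° − 47.86° = 132.1°, so θ = 23.93° or 66.07°.
The larger angle is 66.07°.

66.1°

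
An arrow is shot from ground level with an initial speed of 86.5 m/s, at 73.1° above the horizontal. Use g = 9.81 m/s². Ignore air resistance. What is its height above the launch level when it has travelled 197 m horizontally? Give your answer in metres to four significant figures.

347.4 m

vₓ = 86.50 cos 73.1° = 25.15 m/s; v_y0 = 86.50 sin 73.1° = 82.76 m/s.
At x = 197 m, t = x/vₓ = 197/25.15 = 7.834 s.
Height: y = v_y0 t − ½ g t² = 82.76 × 7.834 − 4.905 × 7.834² = 648.4 − 301.1 = 347.4 m.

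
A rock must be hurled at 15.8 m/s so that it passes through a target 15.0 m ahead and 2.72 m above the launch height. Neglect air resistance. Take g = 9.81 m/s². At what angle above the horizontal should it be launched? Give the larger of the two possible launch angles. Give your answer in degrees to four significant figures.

70.48°

Trajectory: y = x tanθ − g x² (1 + tan²θ)/(2v₀²). With x = 15.0, y = 2.72, v₀ = 15.8, g = 9.81:
4.421 tan²θ − 15.0 tanθ + (7.141) = 0.
tanθ = [15.0 ± √(15.0² − 4 × 4.421 × (7.141))] / (2 × 4.421) = (15.0 ± 9.936) / 8.842, giving tanθ = 0.5727 or 2.820.
θ = 29.80° or 70.48°; the larger is 70.48°.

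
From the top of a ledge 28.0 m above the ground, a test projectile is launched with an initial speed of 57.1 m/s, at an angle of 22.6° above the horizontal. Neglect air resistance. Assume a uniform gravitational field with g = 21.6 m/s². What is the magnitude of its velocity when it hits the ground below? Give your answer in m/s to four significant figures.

vₓ = 57.10 cos 22.6° = 52.72 m/s; v_y0 = 57.10 sin 22.6° = 21.94 m/s.
The projectile lands when y = 28.0 + (21.94) t − ½·21.6·t² = 0. Positive root: t = (21.94 + √(21.94² + 2·21.6·28.0)) / 21.6 = (21.94 + 41.12) / 21.6 = 2.920 s.
Vertical velocity at impact: v_y = v_y0 − g t = 21.94 − 21.6 × 2.920 = −41.12 m/s.
Speed: |v| = √(vₓ² + v_y²) = √(52.72² + 41.12²) = 66.86 m/s.

66.86 m/s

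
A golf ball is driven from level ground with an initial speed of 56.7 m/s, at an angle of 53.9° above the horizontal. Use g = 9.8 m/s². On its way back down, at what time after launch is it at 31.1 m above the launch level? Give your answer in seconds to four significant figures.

8.613 s

Components: vₓ = 56.70 cos 53.9° = 33.41 m/s, v_y0 = 56.70 sin 53.9° = 45.81 m/s.
Height y(t) = 45.81 t − 4.900 t² = 31.1 gives 4.900 t² − 45.81 t + 31.1 = 0.
Quadratic formula: t = (45.81 ± √1489.3) / 9.80 = (45.81 ± 38.59) / 9.80 → t = 0.7369 s or 8.613 s.
The descending-branch root is 8.613 s.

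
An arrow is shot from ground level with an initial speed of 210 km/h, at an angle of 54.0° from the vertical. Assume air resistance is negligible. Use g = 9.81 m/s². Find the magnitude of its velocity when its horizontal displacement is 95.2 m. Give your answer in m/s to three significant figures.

49.4 m/s

Convert: 210 km/h = 210/3.6 = 58.33 m/s.
Resolve: vₓ = 58.33 sin 54.0° = 47.19 m/s and v_y0 = 58.33 cos 54.0° = 34.29 m/s.
x = vₓ t ⇒ t = 95.2/47.19 = 2.017 s.
Vertical velocity there: v_y = v_y0 − g t = 34.29 − 9.81 × 2.017 = 14.50 m/s.
Speed: √(vₓ² + v_y²) = √(47.19² + 14.50²) = 49.37 m/s.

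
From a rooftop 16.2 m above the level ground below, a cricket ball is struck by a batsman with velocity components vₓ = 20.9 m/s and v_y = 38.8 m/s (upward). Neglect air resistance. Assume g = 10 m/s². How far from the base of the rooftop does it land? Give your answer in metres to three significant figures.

170 m

The projectile lands when y = 16.2 + (38.80) t − ½·10.0·t² = 0. Positive root: t = (38.80 + √(38.80² + 2·10.0·16.2)) / 10.0 = (38.80 + 42.77) / 10.0 = 8.157 s.
Horizontal distance: R = vₓ t = 20.90 × 8.157 = 170.5 m.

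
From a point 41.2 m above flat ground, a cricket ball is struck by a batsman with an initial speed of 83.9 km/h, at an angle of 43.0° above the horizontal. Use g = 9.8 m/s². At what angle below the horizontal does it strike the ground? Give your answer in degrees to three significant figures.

62.4°

Convert: 83.9 km/h = 83.9/3.6 = 23.31 m/s.
vₓ = 23.31 cos 43.0° = 17.04 m/s; v_y0 = 23.31 sin 43.0° = 15.89 m/s.
The projectile lands when y = 41.2 + (15.89) t − ½·9.80·t² = 0. Positive root: t = (15.89 + √(15.89² + 2·9.80·41.2)) / 9.80 = (15.89 + 32.56) / 9.80 = 4.944 s.
At impact: v_y = v_y0 − g t = −32.56 m/s; vₓ = 17.04 m/s.
Angle below horizontal: arctan(|v_y|/vₓ) = arctan(32.56/17.04) = 62.37°.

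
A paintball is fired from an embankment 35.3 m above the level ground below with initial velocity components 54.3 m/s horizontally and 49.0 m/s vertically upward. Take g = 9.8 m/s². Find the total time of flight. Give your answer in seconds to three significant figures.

10.7 s

Vertical motion (up positive, ground at y = 0): 4.900 t² − (49.00) t − 35.3 = 0, so t = (49.00 + √(49.00² + 2·9.80·35.3)) / 9.80 = (49.00 + 55.61) / 9.80 = 10.67 s.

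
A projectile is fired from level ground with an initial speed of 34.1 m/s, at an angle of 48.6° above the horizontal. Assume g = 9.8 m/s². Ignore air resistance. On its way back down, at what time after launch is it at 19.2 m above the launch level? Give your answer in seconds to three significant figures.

Resolve: vₓ = 34.10 cos 48.6° = 22.55 m/s and v_y0 = 34.10 sin 48.6° = 25.58 m/s.
Set y = v_y0 t − ½ g t² = 19.2: 4.900 t² − 25.58 t + 19.2 = 0.
Quadratic formula: t = (25.58 ± √277.95) / 9.80 = (25.58 ± 16.67) / 9.80 → t = 0.9089 s or 4.311 s.
The descending-branch root is 4.311 s.

4.31 s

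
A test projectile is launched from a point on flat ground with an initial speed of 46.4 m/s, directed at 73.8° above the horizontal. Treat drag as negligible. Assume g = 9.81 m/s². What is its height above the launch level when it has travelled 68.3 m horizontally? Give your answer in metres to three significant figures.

98.5 m

Components: vₓ = 46.40 cos 73.8° = 12.95 m/s, v_y0 = 46.40 sin 73.8° = 44.56 m/s.
At x = 68.3 m, t = x/vₓ = 68.3/12.95 = 5.276 s.
Height: y = v_y0 t − ½ g t² = 44.56 × 5.276 − 4.905 × 5.276² = 235.1 − 136.5 = 98.55 m.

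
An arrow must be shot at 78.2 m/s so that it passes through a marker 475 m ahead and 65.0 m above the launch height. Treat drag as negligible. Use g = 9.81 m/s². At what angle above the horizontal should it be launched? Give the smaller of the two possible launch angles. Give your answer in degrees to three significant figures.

35.4°

Trajectory: y = x tanθ − g x² (1 + tan²θ)/(2v₀²). With x = 475, y = 65.0, v₀ = 78.2, g = 9.81:
181.0 tan²θ − 475 tanθ + (246.0) = 0.
tanθ = [475 ± √(475² − 4 × 181.0 × (246.0))] / (2 × 181.0) = (475 ± 218.1) / 361.9, giving tanθ = 0.7098 or 1.915.
θ = 35.37° or 62.43°; the smaller is 35.37°.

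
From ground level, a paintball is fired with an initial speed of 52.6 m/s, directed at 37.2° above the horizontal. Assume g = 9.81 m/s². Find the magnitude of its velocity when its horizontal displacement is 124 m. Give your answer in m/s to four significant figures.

41.99 m/s

Components: vₓ = 52.60 cos 37.2° = 41.90 m/s, v_y0 = 52.60 sin 37.2° = 31.80 m/s.
x = vₓ t ⇒ t = 124/41.90 = 2.960 s.
Vertical velocity there: v_y = v_y0 − g t = 31.80 − 9.81 × 2.960 = 2.768 m/s.
Speed: √(vₓ² + v_y²) = √(41.90² + 2.768²) = 41.99 m/s.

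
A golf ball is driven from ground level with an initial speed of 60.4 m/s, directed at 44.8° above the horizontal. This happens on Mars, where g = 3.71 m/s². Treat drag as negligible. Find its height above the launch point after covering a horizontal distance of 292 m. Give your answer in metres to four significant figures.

203.9 m

Resolve: vₓ = 60.40 cos 44.8° = 42.86 m/s and v_y0 = 60.40 sin 44.8° = 42.56 m/s.
Time to reach x = 292 m: t = x/vₓ = 292/42.86 = 6.813 s.
Height: y = v_y0 t − ½ g t² = 42.56 × 6.813 − 1.855 × 6.813² = 290.0 − 86.11 = 203.9 m.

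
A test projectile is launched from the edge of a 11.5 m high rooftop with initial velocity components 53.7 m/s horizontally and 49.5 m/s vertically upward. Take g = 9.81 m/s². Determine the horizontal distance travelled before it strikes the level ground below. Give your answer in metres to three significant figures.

With up positive and y = 0 at the ground: y(t) = 11.5 + (49.50) t − 4.905 t². Setting y = 0 and taking the positive root: t = [49.50 + √(49.50² + 2·9.81·11.5)] / 9.81 = (49.50 + 51.73) / 9.81 = 10.32 s.
Horizontal distance: R = vₓ t = 53.70 × 10.32 = 554.1 m.

554 m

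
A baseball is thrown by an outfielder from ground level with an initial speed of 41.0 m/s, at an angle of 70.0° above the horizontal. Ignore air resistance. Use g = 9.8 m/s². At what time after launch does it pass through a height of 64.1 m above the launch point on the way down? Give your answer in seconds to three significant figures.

5.47 s

Horizontal component vₓ = 41.00 cos 70.0° = 14.02 m/s; vertical v_y0 = 41.00 sin 70.0° = 38.53 m/s.
Set y = v_y0 t − ½ g t² = 64.1: 4.900 t² − 38.53 t + 64.1 = 0.
Quadratic formula: t = (38.53 ± √228.00) / 9.80 = (38.53 ± 15.10) / 9.80 → t = 2.391 s or 5.472 s.
The descending-branch root is 5.472 s.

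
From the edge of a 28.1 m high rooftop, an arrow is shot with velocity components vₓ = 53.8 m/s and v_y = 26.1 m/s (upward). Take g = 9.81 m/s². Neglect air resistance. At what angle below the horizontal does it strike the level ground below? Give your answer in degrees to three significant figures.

Vertical motion (up positive, ground at y = 0): 4.905 t² − (26.10) t − 28.1 = 0, so t = (26.10 + √(26.10² + 2·9.81·28.1)) / 9.81 = (26.10 + 35.11) / 9.81 = 6.239 s.
At impact: v_y = v_y0 − g t = −35.11 m/s; vₓ = 53.80 m/s.
Angle below horizontal: arctan(|v_y|/vₓ) = arctan(35.11/53.80) = 33.13°.

33.1°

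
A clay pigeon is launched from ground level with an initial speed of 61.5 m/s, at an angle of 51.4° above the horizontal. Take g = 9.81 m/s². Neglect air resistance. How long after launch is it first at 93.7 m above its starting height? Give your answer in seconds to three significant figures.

2.69 s

Resolve: vₓ = 61.50 cos 51.4° = 38.37 m/s and v_y0 = 61.50 sin 51.4° = 48.06 m/s.
Height y(t) = 48.06 t − 4.905 t² = 93.7 gives 4.905 t² − 48.06 t + 93.7 = 0.
Quadratic formula: t = (48.06 ± √471.71) / 9.81 = (48.06 ± 21.72) / 9.81 → t = 2.685 s or 7.113 s.
The first (ascending) time is 2.685 s.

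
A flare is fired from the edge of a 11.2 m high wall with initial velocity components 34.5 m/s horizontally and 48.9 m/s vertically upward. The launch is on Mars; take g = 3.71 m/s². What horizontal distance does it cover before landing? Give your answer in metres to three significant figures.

With up positive and y = 0 at the ground: y(t) = 11.2 + (48.90) t − 1.855 t². Setting y = 0 and taking the positive root: t = [48.90 + √(48.90² + 2·3.71·11.2)] / 3.71 = (48.90 + 49.74) / 3.71 = 26.59 s.
Horizontal distance: R = vₓ t = 34.50 × 26.59 = 917.3 m.

917 m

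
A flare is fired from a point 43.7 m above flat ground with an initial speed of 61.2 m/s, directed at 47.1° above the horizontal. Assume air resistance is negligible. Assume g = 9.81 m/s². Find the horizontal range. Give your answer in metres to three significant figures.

Components: vₓ = 61.20 cos 47.1° = 41.66 m/s, v_y0 = 61.20 sin 47.1° = 44.83 m/s.
The projectile lands when y = 43.7 + (44.83) t − ½·9.81·t² = 0. Positive root: t = (44.83 + √(44.83² + 2·9.81·43.7)) / 9.81 = (44.83 + 53.55) / 9.81 = 10.03 s.
Horizontal distance: R = vₓ t = 41.66 × 10.03 = 417.8 m.

418 m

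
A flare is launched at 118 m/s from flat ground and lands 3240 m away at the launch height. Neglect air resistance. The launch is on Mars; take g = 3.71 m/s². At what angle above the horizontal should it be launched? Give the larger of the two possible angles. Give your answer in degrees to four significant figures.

60.16°

Level-ground range R = v₀² sin(2θ)/g ⇒ sin(2θ) = gR/v₀² = 3.71 × 3240 / 118² = 0.8633.
2θ = 59.69° or 180° − 59.69° = 120.3°, so θ = 29.84° or 60.16°.
The larger angle is 60.16°.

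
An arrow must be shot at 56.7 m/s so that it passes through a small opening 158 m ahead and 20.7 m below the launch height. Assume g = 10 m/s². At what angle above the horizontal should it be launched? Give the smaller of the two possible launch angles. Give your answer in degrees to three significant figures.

6.74°

Trajectory: y = x tanθ − g x² (1 + tan²θ)/(2v₀²). With x = 158, y = −20.7, v₀ = 56.7, g = 10.0:
38.83 tan²θ − 158 tanθ + (18.13) = 0.
tanθ = [158 ± √(158² − 4 × 38.83 × (18.13))] / (2 × 38.83) = (158 ± 148.8) / 77.65, giving tanθ = 0.1181 or 3.951.
θ = 6.738° or 75.80°; the smaller is 6.738°.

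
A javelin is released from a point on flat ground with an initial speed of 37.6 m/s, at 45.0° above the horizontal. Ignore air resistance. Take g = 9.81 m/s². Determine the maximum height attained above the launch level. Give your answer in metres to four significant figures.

Resolve: vₓ = 37.60 cos 45.0° = 26.59 m/s and v_y0 = 37.60 sin 45.0° = 26.59 m/s.
Maximum height: H = v_y0² / (2g) = 26.59² / (2 × 9.81) = 36.03 m.

36.03 m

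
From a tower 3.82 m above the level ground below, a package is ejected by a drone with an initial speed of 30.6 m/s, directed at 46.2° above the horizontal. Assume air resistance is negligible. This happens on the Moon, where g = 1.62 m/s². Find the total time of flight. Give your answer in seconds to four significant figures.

vₓ = 30.60 cos 46.2° = 21.18 m/s; v_y0 = 30.60 sin 46.2° = 22.09 m/s.
Vertical motion (up positive, ground at y = 0): 0.8100 t² − (22.09) t − 3.82 = 0, so t = (22.09 + √(22.09² + 2·1.62·3.82)) / 1.62 = (22.09 + 22.36) / 1.62 = 27.44 s.

27.44 s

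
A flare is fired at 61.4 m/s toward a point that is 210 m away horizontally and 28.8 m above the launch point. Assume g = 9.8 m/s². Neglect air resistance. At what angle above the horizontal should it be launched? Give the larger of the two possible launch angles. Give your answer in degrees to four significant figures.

Trajectory: y = x tanθ − g x² (1 + tan²θ)/(2v₀²). With x = 210, y = 28.8, v₀ = 61.4, g = 9.80:
57.32 tan²θ − 210 tanθ + (86.12) = 0.
tanθ = [210 ± √(210² − 4 × 57.32 × (86.12))] / (2 × 57.32) = (210 ± 156.1) / 114.6, giving tanθ = 0.4705 or 3.193.
θ = 25.20° or 72.61°; the larger is 72.61°.

72.61°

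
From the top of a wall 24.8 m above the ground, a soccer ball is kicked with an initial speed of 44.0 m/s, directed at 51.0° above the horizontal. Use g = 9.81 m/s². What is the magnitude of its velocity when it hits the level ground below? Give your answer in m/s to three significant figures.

vₓ = 44.00 cos 51.0° = 27.69 m/s; v_y0 = 44.00 sin 51.0° = 34.19 m/s.
The projectile lands when y = 24.8 + (34.19) t − ½·9.81·t² = 0. Positive root: t = (34.19 + √(34.19² + 2·9.81·24.8)) / 9.81 = (34.19 + 40.69) / 9.81 = 7.634 s.
Vertical velocity at impact: v_y = v_y0 − g t = 34.19 − 9.81 × 7.634 = −40.69 m/s.
Speed: |v| = √(vₓ² + v_y²) = √(27.69² + 40.69²) = 49.22 m/s.

49.2 m/s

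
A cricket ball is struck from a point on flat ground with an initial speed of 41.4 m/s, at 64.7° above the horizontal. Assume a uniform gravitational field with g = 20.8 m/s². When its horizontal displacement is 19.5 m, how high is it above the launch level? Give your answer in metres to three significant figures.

Resolve: vₓ = 41.40 cos 64.7° = 17.69 m/s and v_y0 = 41.40 sin 64.7° = 37.43 m/s.
At x = 19.5 m, t = x/vₓ = 19.5/17.69 = 1.102 s.
Height: y = v_y0 t − ½ g t² = 37.43 × 1.102 − 10.40 × 1.102² = 41.25 − 12.63 = 28.62 m.

28.6 m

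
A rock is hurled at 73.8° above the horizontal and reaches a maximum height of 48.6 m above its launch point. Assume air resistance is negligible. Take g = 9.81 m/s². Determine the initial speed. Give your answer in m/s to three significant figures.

At the peak v_y = 0, so v_y0 = √(2gH) = √(2 × 9.81 × 48.6) = 30.88 m/s.
v_y0 = v₀ sin θ ⇒ v₀ = 30.88 / sin 73.8° = 32.16 m/s.

32.2 m/s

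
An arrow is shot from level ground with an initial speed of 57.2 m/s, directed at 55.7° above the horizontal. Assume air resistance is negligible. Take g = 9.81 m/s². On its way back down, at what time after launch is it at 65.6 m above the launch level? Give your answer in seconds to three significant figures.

Resolve: vₓ = 57.20 cos 55.7° = 32.23 m/s and v_y0 = 57.20 sin 55.7° = 47.25 m/s.
Height y(t) = 47.25 t − 4.905 t² = 65.6 gives 4.905 t² − 47.25 t + 65.6 = 0.
t = [47.25 ± √(47.25² − 2·9.81·65.6)] / 9.81 = (47.25 ± 30.75) / 9.81, so t = 1.682 s or t = 7.952 s.
The descending-branch root is 7.952 s.

7.95 s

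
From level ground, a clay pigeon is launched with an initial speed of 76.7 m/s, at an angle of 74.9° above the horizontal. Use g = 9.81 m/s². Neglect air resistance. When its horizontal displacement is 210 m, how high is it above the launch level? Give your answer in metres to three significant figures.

236 m

Resolve: vₓ = 76.70 cos 74.9° = 19.98 m/s and v_y0 = 76.70 sin 74.9° = 74.05 m/s.
x = vₓ t ⇒ t = 210/19.98 = 10.51 s.
Height: y = v_y0 t − ½ g t² = 74.05 × 10.51 − 4.905 × 10.51² = 778.3 − 541.8 = 236.5 m.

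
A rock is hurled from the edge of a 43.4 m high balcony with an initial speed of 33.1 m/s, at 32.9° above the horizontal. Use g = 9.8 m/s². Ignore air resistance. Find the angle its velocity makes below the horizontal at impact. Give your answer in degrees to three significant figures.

Horizontal component vₓ = 33.10 cos 32.9° = 27.79 m/s; vertical v_y0 = 33.10 sin 32.9° = 17.98 m/s.
Vertical motion (up positive, ground at y = 0): 4.900 t² − (17.98) t − 43.4 = 0, so t = (17.98 + √(17.98² + 2·9.80·43.4)) / 9.80 = (17.98 + 34.26) / 9.80 = 5.331 s.
At impact: v_y = v_y0 − g t = −34.26 m/s; vₓ = 27.79 m/s.
Angle below horizontal: arctan(|v_y|/vₓ) = arctan(34.26/27.79) = 50.95°.

51.0°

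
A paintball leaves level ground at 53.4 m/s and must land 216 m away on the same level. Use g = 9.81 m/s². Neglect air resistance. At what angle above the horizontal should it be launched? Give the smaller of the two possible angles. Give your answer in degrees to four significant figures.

24.00°

Level-ground range R = v₀² sin(2θ)/g ⇒ sin(2θ) = gR/v₀² = 9.81 × 216 / 53.4² = 0.7431.
2θ = 48.00° or 180° − 48.00° = 132.0°, so θ = 24.00° or 66.00°.
The smaller angle is 24.00°.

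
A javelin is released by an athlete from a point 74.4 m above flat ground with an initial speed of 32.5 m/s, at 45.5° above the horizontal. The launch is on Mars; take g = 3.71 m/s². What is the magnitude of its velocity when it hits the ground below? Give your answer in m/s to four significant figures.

40.10 m/s

Resolve: vₓ = 32.50 cos 45.5° = 22.78 m/s and v_y0 = 32.50 sin 45.5° = 23.18 m/s.
With up positive and y = 0 at the ground: y(t) = 74.4 + (23.18) t − 1.855 t². Setting y = 0 and taking the positive root: t = [23.18 + √(23.18² + 2·3.71·74.4)] / 3.71 = (23.18 + 33.01) / 3.71 = 15.14 s.
Vertical velocity at impact: v_y = v_y0 − g t = 23.18 − 3.71 × 15.14 = −33.01 m/s.
Speed: |v| = √(vₓ² + v_y²) = √(22.78² + 33.01²) = 40.10 m/s.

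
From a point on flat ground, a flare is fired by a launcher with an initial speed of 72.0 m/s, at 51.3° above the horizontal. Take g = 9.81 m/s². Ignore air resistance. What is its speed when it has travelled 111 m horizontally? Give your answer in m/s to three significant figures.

Horizontal component vₓ = 72.00 cos 51.3° = 45.02 m/s; vertical v_y0 = 72.00 sin 51.3° = 56.19 m/s.
At x = 111 m, t = x/vₓ = 111/45.02 = 2.466 s.
Vertical velocity there: v_y = v_y0 − g t = 56.19 − 9.81 × 2.466 = 32.00 m/s.
Speed: √(vₓ² + v_y²) = √(45.02² + 32.00²) = 55.23 m/s.

55.2 m/s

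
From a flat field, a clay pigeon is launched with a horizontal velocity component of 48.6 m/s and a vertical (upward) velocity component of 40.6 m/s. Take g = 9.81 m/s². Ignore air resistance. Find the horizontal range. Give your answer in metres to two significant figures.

400 m

Flight time T = 2 v_y0 / g = 8.277 s.
Horizontal distance R = vₓ T = 48.60 × 8.277 = 402.3 m.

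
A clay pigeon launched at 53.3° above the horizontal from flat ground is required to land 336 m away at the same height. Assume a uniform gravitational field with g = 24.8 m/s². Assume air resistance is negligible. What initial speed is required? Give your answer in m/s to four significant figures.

Level-ground range: R = v₀² sin(2θ)/g, so v₀ = √(gR / sin 2θ).
v₀ = √(24.8 × 336 / sin 106.6°) = √(8333 / 0.9583) = √8695.2 = 93.25 m/s.

93.25 m/s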